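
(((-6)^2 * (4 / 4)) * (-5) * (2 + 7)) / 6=-270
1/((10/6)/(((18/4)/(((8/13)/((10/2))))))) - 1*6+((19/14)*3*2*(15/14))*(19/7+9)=648345/5488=118.14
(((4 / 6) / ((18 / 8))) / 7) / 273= 0.00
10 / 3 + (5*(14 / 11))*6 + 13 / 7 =10019 / 231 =43.37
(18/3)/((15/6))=12/5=2.40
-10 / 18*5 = -25 / 9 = -2.78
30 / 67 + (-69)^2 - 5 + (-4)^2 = 319754 / 67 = 4772.45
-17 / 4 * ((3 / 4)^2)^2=-1377 / 1024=-1.34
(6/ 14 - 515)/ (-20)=1801/ 70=25.73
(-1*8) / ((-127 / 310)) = 2480 / 127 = 19.53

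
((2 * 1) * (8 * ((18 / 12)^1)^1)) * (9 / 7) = 216 / 7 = 30.86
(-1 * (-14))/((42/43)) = 43/3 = 14.33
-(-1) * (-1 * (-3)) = 3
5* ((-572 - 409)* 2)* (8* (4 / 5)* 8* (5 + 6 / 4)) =-3264768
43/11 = 3.91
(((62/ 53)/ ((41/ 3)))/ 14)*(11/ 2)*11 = 11253/ 30422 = 0.37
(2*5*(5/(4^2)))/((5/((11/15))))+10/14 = 197/168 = 1.17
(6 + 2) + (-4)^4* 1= 264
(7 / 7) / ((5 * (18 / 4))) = 2 / 45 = 0.04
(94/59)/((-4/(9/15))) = -141/590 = -0.24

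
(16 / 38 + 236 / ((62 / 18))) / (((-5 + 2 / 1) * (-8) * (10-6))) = 10151 / 14136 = 0.72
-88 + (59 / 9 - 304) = -3469 / 9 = -385.44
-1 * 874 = -874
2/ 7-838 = -5864/ 7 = -837.71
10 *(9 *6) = 540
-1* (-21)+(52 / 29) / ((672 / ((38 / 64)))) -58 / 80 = 20.28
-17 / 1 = -17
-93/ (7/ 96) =-8928/ 7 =-1275.43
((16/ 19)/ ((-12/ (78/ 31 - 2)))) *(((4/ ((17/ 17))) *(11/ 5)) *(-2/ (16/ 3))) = 352/ 2945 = 0.12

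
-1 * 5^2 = -25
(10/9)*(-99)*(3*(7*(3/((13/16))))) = -110880/13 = -8529.23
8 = 8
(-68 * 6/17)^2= 576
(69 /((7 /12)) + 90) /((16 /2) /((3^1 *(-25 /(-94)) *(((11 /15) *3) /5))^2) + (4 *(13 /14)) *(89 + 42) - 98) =793881 /1728448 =0.46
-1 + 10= 9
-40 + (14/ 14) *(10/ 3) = -110/ 3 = -36.67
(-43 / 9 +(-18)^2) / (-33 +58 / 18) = -10.72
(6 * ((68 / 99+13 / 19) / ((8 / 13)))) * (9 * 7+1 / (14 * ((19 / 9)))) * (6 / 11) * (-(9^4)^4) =-1041670127383715332661769 / 1223068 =-851686191923683174.33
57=57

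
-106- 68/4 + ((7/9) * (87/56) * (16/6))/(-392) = -433973/3528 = -123.01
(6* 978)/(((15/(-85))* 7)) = -33252/7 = -4750.29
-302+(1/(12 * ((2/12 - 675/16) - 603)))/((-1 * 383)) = -3581135022/11858063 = -302.00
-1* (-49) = 49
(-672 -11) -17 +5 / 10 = -1399 / 2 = -699.50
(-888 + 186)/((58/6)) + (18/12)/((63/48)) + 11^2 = 10053/203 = 49.52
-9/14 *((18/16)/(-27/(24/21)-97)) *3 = 243/13510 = 0.02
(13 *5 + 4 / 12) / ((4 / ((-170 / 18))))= -4165 / 27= -154.26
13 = 13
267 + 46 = 313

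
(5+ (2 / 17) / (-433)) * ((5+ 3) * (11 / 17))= 3238664 / 125137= 25.88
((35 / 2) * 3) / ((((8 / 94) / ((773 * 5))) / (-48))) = -114442650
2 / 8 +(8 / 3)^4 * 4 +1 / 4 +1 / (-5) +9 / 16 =1316309 / 6480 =203.13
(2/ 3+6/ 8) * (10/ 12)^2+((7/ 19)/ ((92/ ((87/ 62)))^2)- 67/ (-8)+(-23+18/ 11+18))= 1100717993467/ 183598481088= 6.00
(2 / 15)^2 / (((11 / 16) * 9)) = 64 / 22275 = 0.00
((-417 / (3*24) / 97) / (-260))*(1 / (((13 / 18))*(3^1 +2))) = 417 / 6557200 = 0.00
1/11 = 0.09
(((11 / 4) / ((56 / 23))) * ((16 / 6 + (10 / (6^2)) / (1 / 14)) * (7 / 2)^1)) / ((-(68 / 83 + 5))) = -53867 / 12096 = -4.45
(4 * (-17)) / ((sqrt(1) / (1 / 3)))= -68 / 3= -22.67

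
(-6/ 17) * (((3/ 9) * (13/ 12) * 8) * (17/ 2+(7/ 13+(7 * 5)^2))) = -1258.24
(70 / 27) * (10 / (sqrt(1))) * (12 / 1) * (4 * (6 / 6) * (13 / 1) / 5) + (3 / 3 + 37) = 29462 / 9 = 3273.56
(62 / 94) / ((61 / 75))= 2325 / 2867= 0.81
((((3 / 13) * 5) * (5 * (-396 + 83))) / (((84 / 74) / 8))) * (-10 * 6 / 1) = 69486000 / 91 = 763582.42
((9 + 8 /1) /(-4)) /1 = -17 /4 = -4.25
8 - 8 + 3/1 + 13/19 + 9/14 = 1151/266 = 4.33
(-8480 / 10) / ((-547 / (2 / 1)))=1696 / 547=3.10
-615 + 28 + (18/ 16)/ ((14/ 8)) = -8209/ 14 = -586.36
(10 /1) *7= 70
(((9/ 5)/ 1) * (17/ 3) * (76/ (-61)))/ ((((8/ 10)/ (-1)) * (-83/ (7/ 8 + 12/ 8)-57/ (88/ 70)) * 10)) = -405042/ 20471905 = -0.02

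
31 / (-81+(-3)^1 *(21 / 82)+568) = 2542 / 39871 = 0.06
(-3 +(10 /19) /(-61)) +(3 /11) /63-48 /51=-17957410 /4551393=-3.95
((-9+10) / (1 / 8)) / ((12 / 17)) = 34 / 3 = 11.33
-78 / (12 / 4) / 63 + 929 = 58501 / 63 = 928.59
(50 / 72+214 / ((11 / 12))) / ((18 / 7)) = 649061 / 7128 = 91.06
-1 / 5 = -0.20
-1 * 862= -862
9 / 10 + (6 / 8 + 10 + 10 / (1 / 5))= 1233 / 20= 61.65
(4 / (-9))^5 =-1024 / 59049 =-0.02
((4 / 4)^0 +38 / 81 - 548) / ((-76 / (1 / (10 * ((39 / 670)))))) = 12.35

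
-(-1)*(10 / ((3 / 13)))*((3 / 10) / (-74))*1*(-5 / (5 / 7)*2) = 91 / 37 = 2.46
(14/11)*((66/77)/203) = 12/2233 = 0.01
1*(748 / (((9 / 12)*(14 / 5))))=7480 / 21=356.19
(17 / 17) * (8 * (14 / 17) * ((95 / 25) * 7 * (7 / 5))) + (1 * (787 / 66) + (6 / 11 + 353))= 17133377 / 28050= 610.82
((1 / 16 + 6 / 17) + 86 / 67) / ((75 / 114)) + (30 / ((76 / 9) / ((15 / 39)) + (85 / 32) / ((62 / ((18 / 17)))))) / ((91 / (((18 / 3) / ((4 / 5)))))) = 54865897452267 / 20359171905800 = 2.69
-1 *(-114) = 114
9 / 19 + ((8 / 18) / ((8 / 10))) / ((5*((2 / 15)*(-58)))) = 3037 / 6612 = 0.46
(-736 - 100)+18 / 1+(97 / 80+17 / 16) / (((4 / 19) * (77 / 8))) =-179713 / 220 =-816.88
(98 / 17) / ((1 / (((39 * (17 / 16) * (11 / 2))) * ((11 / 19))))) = 231231 / 304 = 760.63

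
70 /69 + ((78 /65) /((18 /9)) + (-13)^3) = -2195.39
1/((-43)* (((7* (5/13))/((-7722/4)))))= 50193/3010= 16.68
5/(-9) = -5/9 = -0.56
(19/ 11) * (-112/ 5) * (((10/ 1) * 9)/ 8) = -4788/ 11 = -435.27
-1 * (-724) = 724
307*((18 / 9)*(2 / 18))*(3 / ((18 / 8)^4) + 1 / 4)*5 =4928885 / 39366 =125.21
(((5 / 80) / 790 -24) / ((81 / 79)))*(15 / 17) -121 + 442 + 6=4499617 / 14688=306.35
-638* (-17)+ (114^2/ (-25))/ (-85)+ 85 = 23241371/ 2125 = 10937.12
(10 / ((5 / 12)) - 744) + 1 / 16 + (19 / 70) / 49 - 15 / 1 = -20166533 / 27440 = -734.93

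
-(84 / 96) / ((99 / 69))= -0.61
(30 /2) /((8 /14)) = 105 /4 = 26.25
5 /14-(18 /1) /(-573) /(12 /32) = 1179 /2674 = 0.44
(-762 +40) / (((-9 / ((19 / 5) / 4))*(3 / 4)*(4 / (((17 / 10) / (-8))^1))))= -116603 / 21600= -5.40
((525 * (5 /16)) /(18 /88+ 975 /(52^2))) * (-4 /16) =-125125 /1724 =-72.58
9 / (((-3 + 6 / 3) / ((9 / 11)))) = -81 / 11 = -7.36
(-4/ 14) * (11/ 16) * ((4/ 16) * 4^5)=-352/ 7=-50.29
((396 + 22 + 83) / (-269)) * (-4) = 2004 / 269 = 7.45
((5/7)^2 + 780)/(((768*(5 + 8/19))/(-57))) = -13806445/1292032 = -10.69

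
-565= -565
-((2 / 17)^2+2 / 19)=-654 / 5491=-0.12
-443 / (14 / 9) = -3987 / 14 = -284.79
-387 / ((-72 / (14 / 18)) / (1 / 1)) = 301 / 72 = 4.18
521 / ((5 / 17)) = 8857 / 5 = 1771.40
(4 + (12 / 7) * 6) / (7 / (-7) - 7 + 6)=-50 / 7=-7.14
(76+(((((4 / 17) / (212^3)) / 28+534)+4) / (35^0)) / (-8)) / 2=4.37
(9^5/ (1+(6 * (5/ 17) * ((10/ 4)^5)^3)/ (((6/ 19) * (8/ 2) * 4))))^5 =40379127532336257408461203894662719357537787855631521153024/ 204821257129307384434569190800670532449777911190233802234782851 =0.00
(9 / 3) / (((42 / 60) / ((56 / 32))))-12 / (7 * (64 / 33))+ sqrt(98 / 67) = 7.83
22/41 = 0.54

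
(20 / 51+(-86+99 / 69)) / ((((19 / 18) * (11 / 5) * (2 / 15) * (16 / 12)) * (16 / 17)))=-66646125 / 307648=-216.63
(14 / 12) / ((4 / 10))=35 / 12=2.92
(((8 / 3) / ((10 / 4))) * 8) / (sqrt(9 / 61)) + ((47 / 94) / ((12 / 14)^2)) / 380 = 49 / 27360 + 128 * sqrt(61) / 45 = 22.22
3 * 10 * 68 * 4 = 8160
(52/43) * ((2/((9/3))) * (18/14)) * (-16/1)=-4992/301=-16.58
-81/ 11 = -7.36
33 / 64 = 0.52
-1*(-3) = 3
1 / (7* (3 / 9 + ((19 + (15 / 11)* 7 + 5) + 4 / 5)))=165 / 40054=0.00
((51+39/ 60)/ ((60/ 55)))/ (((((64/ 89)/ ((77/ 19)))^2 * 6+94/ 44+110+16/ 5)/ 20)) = 2668237445335/ 325529029278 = 8.20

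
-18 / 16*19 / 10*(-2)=171 / 40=4.28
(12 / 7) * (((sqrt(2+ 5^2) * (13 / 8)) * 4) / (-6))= -39 * sqrt(3) / 7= -9.65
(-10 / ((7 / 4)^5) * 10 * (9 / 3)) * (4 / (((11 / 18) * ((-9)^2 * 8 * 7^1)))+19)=-1348403200 / 3882417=-347.31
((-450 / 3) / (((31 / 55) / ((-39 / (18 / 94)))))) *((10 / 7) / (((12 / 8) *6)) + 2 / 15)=30916600 / 1953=15830.31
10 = 10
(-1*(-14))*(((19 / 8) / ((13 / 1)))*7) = 931 / 52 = 17.90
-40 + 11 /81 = -39.86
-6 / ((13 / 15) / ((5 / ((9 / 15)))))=-750 / 13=-57.69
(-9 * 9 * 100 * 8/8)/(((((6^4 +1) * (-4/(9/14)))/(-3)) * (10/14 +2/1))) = -54675/49286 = -1.11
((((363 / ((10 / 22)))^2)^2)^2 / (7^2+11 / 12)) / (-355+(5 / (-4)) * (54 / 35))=-10856848142443587713923937318568 / 1169219921875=-9285548372314067755.39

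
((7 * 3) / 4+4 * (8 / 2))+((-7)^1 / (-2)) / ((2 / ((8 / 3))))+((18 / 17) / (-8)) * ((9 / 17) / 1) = 22409 / 867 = 25.85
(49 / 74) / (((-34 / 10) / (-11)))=2695 / 1258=2.14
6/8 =3/4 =0.75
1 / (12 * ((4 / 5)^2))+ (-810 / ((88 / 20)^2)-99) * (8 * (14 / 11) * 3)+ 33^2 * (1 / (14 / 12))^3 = -3616.07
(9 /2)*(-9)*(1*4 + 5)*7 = -5103 /2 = -2551.50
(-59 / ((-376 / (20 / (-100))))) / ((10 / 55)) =-649 / 3760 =-0.17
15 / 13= 1.15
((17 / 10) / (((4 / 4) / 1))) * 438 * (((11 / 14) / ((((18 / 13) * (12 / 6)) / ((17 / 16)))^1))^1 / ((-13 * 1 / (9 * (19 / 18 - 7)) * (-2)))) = -24831169 / 53760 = -461.89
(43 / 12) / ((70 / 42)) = 43 / 20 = 2.15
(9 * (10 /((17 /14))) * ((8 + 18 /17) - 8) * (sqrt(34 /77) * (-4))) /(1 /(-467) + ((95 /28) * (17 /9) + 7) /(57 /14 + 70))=-6645447360 * sqrt(2618) /291594149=-1166.09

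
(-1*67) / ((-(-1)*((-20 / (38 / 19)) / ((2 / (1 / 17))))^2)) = -19363 / 25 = -774.52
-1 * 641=-641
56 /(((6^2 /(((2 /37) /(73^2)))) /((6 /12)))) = 14 /1774557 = 0.00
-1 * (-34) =34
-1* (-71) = 71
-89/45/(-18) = 89/810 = 0.11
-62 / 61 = -1.02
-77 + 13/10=-757/10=-75.70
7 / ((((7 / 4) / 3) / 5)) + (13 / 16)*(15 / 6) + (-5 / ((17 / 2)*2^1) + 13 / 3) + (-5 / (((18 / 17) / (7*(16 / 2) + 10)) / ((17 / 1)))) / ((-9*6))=7234769 / 44064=164.19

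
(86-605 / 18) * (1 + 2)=943 / 6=157.17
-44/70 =-22/35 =-0.63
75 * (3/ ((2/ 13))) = 1462.50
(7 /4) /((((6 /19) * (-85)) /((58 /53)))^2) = 2125207 /730620900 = 0.00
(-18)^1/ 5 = -18/ 5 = -3.60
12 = 12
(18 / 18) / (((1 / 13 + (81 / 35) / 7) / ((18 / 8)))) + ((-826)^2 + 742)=683023.52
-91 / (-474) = 91 / 474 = 0.19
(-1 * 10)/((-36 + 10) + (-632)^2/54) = -27/19901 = -0.00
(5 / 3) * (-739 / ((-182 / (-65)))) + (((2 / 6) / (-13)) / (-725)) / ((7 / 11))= -174126853 / 395850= -439.88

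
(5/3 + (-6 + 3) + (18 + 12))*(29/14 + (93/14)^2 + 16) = 1783.04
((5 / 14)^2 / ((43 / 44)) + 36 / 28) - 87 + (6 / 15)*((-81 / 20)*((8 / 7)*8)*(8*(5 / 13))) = -17962661 / 136955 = -131.16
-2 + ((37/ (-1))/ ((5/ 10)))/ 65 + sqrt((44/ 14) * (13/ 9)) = -204/ 65 + sqrt(2002)/ 21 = -1.01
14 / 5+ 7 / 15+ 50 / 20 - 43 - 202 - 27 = -7987 / 30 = -266.23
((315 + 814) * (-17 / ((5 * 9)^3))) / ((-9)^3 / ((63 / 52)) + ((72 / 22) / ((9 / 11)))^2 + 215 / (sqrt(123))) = 40439651 * sqrt(123) / 37641276669375 + 903376124 / 2509418444625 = 0.00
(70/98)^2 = 0.51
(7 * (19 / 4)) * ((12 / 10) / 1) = 399 / 10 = 39.90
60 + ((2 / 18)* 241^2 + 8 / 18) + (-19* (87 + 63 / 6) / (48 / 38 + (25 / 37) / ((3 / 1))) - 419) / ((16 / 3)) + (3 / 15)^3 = 700846800407 / 113004000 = 6201.96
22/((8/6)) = 33/2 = 16.50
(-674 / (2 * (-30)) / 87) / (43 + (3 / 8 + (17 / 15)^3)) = 101100 / 35102441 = 0.00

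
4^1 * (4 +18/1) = 88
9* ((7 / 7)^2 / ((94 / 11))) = 99 / 94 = 1.05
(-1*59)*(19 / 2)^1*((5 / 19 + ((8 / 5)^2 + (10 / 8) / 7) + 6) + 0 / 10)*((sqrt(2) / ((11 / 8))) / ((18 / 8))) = -28254628*sqrt(2) / 17325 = -2306.38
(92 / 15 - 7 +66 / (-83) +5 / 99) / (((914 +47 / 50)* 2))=-331010 / 375903099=-0.00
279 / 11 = 25.36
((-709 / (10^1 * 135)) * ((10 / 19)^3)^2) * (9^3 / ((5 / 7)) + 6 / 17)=-11.40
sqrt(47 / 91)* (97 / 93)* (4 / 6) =194* sqrt(4277) / 25389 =0.50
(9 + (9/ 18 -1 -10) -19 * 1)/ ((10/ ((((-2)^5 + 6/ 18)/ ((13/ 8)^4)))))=797696/ 85683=9.31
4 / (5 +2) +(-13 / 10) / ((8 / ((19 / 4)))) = -449 / 2240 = -0.20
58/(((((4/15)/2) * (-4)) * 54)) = -2.01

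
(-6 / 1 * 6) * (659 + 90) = -26964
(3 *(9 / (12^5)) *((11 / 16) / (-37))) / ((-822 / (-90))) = -55 / 249151488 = -0.00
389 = 389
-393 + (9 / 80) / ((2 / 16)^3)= -1677 / 5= -335.40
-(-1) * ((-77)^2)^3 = 208422380089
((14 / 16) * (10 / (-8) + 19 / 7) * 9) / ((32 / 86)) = 15867 / 512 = 30.99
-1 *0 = 0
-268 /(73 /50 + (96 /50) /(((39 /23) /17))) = -174200 /13461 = -12.94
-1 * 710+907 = 197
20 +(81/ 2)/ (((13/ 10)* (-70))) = 3559/ 182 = 19.55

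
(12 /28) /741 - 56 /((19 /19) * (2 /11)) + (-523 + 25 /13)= -1433473 /1729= -829.08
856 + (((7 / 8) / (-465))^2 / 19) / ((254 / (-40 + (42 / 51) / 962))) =467456238134194223 / 546093736156800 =856.00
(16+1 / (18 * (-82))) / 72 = 23615 / 106272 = 0.22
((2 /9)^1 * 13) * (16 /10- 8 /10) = 104 /45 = 2.31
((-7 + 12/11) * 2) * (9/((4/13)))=-7605/22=-345.68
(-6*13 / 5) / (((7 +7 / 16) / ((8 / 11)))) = -9984 / 6545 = -1.53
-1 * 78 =-78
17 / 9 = 1.89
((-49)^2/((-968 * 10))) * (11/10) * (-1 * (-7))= -16807/8800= -1.91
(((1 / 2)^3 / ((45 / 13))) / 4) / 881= 13 / 1268640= 0.00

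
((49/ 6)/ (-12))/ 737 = -49/ 53064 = -0.00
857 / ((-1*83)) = -857 / 83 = -10.33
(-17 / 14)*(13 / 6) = -221 / 84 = -2.63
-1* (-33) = 33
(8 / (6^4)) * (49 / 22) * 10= 245 / 1782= 0.14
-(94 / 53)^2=-8836 / 2809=-3.15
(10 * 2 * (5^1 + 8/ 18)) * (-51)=-16660/ 3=-5553.33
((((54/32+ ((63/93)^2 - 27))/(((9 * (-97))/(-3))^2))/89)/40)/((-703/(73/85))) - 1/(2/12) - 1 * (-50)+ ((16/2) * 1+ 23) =2308194229517739653/30775923060195200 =75.00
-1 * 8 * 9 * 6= -432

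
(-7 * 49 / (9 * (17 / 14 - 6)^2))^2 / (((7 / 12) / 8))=20661046784 / 544080267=37.97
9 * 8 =72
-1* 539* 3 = -1617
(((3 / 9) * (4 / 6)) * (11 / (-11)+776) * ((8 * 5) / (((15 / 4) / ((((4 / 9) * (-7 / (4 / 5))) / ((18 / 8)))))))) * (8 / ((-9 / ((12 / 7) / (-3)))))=-31744000 / 19683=-1612.76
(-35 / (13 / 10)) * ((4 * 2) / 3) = -2800 / 39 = -71.79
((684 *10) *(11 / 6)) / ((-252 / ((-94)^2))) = -9233620 / 21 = -439696.19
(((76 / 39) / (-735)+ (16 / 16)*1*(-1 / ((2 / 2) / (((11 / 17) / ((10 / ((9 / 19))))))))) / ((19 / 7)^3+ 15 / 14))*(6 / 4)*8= -17266564 / 910322205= -0.02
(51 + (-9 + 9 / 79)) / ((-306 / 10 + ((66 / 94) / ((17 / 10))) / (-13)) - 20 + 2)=-57595915 / 66509863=-0.87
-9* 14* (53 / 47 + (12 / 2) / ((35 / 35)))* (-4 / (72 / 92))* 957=206463180 / 47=4392833.62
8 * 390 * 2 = 6240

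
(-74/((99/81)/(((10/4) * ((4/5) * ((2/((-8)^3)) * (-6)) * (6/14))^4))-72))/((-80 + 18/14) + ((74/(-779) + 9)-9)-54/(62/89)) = 6479427087/1604894218008072368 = 0.00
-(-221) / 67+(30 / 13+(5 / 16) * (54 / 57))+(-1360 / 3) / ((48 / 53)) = -589393261 / 1191528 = -494.65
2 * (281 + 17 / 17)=564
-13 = -13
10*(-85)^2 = 72250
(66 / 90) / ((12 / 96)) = 5.87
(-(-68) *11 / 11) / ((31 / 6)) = 408 / 31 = 13.16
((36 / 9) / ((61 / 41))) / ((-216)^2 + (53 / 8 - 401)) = 1312 / 22575673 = 0.00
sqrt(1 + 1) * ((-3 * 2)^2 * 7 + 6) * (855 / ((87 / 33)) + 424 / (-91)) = 217638222 * sqrt(2) / 2639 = 116630.13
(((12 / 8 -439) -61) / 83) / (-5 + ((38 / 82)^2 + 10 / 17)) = 1.43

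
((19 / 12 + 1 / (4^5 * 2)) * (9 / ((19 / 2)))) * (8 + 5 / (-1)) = 87579 / 19456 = 4.50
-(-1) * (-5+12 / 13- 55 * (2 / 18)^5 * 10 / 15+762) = 1745427961 / 2302911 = 757.92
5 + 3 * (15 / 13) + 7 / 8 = 971 / 104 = 9.34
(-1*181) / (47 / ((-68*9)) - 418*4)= 110772 / 1023311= 0.11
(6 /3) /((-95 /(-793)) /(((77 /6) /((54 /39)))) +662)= 793793 /262750613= 0.00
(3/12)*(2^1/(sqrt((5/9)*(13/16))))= 6*sqrt(65)/65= 0.74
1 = 1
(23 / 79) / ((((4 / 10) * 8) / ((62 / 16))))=3565 / 10112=0.35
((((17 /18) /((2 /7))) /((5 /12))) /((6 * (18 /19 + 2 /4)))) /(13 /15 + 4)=2261 /12045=0.19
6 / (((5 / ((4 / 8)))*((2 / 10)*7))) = 3 / 7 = 0.43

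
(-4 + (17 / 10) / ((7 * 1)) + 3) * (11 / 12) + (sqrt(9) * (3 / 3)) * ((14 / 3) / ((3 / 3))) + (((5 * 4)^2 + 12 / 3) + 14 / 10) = 418.71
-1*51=-51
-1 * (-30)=30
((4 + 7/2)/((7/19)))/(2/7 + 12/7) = 285/28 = 10.18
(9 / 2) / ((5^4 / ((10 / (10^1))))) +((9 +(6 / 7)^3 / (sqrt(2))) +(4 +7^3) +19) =108 * sqrt(2) / 343 +468759 / 1250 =375.45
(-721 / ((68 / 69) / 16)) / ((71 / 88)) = -17511648 / 1207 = -14508.41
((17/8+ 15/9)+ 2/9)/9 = 289/648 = 0.45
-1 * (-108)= 108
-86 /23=-3.74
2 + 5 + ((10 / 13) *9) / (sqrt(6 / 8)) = 7 + 60 *sqrt(3) / 13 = 14.99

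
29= 29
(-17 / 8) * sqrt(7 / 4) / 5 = -17 * sqrt(7) / 80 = -0.56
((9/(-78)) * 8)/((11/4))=-0.34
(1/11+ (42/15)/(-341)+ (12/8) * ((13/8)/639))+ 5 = 29555893/5810640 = 5.09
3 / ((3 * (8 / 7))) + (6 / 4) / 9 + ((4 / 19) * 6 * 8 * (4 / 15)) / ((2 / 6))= 20807 / 2280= 9.13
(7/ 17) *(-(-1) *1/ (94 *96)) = 7/ 153408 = 0.00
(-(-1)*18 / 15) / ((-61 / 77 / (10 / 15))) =-308 / 305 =-1.01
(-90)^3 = -729000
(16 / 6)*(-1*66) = -176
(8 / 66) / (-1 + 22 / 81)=-108 / 649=-0.17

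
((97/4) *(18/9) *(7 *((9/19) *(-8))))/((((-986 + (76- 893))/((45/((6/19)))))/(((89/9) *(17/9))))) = 10273270/5409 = 1899.29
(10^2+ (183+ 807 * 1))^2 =1188100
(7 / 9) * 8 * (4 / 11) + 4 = 620 / 99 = 6.26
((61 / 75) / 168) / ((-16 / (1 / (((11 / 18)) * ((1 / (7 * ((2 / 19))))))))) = -61 / 167200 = -0.00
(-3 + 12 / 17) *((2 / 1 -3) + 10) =-20.65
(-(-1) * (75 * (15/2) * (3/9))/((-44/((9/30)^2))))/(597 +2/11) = -0.00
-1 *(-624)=624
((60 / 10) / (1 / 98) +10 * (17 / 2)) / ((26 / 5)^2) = 16825 / 676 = 24.89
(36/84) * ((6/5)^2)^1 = 108/175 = 0.62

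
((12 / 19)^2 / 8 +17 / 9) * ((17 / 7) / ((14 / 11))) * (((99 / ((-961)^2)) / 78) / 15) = 0.00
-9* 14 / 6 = -21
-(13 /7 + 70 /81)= -2.72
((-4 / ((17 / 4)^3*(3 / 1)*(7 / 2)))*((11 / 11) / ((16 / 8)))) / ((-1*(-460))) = -64 / 11864895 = -0.00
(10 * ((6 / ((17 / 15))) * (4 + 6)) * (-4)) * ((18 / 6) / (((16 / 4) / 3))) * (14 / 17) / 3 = -378000 / 289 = -1307.96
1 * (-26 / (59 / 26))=-676 / 59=-11.46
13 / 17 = 0.76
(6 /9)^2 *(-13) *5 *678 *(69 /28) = -337870 /7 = -48267.14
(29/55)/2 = 29/110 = 0.26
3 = 3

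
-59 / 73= -0.81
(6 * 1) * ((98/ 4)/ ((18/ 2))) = 49/ 3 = 16.33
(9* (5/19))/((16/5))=225/304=0.74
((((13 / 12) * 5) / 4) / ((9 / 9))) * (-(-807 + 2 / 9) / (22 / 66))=3277.53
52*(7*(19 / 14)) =494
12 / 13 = 0.92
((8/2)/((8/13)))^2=169/4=42.25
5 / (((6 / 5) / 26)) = 325 / 3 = 108.33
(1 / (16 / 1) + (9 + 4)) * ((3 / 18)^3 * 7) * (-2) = -1463 / 1728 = -0.85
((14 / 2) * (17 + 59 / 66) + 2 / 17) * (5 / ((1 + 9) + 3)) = 703355 / 14586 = 48.22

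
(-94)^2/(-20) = -2209/5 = -441.80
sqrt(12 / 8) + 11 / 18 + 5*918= sqrt(6) / 2 + 82631 / 18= 4591.84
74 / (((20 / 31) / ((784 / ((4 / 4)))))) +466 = 451954 / 5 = 90390.80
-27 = -27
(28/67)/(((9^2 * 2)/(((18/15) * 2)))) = 0.01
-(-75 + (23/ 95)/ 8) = 56977/ 760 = 74.97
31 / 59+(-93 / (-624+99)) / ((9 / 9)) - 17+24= 79529 / 10325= 7.70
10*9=90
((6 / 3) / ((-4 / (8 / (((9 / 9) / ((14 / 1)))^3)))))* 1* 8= -87808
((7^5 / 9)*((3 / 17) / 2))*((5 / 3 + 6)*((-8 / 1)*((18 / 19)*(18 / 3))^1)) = -18554928 / 323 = -57445.60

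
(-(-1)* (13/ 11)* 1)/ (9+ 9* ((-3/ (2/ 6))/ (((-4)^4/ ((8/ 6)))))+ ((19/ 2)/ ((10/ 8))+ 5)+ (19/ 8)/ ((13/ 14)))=54080/ 1086151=0.05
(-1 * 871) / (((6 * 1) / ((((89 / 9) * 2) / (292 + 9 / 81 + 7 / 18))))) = -11926 / 1215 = -9.82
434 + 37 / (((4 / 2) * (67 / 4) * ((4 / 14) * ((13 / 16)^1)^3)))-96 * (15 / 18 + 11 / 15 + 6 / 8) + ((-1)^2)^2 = 161776857 / 735995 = 219.81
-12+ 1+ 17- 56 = -50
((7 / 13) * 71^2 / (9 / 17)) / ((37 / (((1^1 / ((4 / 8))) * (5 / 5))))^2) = 2399516 / 160173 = 14.98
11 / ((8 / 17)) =187 / 8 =23.38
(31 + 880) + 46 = 957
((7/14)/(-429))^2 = 0.00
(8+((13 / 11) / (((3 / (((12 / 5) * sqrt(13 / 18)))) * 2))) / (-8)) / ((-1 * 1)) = -8+13 * sqrt(26) / 1320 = -7.95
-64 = -64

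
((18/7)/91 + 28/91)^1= 214/637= 0.34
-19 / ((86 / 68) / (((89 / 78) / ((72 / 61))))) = -1753567 / 120744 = -14.52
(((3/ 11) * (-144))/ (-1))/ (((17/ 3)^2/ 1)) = 3888/ 3179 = 1.22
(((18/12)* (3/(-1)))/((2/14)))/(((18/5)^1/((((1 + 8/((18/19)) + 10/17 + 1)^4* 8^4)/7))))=-75856710.70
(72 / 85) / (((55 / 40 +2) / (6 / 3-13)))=-704 / 255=-2.76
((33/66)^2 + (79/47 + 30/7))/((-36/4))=-909/1316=-0.69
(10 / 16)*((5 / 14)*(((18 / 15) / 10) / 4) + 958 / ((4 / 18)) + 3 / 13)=2694.53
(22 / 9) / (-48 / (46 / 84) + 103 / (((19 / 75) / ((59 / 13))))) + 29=2606176835 / 89863857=29.00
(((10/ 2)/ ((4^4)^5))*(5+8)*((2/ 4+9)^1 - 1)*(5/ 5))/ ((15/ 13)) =2873/ 6597069766656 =0.00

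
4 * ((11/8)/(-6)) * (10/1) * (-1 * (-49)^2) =132055/6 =22009.17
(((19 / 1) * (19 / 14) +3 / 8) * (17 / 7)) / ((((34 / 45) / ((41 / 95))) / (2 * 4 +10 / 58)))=128118645 / 431984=296.58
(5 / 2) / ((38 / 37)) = 185 / 76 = 2.43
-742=-742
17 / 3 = 5.67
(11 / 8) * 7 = 77 / 8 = 9.62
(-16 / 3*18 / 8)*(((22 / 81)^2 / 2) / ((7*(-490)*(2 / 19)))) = 4598 / 3750705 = 0.00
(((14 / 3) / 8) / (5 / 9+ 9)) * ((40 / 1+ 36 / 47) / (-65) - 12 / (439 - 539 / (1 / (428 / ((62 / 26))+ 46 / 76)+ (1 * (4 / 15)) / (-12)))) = -269193390333 / 7026932441360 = -0.04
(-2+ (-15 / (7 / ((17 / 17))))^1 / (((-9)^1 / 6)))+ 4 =24 / 7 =3.43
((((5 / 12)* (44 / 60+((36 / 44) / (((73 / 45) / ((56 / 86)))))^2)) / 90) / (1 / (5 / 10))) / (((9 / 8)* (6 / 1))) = 15043704251 / 52149095525340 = 0.00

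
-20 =-20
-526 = -526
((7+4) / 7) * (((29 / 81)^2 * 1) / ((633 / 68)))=629068 / 29071791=0.02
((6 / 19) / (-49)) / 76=-3 / 35378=-0.00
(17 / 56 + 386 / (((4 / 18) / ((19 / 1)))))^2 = 3415787794225 / 3136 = 1089218046.63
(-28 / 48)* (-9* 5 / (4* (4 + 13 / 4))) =105 / 116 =0.91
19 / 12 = 1.58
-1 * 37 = -37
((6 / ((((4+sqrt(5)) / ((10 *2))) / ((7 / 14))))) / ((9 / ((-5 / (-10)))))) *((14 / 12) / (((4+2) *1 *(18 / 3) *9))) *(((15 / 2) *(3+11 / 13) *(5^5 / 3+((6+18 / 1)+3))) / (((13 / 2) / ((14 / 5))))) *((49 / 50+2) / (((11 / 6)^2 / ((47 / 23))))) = 44005171280 / 419061357- 11001292820 *sqrt(5) / 419061357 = 46.31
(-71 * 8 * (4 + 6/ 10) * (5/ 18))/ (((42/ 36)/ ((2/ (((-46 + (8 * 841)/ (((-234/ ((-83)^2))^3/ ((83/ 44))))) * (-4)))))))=-153438796368/ 159749954867587133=-0.00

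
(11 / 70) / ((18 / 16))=44 / 315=0.14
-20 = -20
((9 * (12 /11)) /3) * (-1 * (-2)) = 6.55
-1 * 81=-81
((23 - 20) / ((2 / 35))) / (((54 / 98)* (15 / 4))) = 686 / 27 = 25.41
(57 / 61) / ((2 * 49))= 57 / 5978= 0.01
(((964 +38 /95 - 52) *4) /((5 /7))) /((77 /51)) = 930648 /275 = 3384.17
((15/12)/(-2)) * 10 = -25/4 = -6.25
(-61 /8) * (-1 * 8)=61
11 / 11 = 1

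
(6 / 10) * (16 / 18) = 8 / 15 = 0.53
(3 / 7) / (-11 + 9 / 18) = -2 / 49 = -0.04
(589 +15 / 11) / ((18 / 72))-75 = 25151 / 11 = 2286.45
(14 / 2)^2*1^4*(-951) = -46599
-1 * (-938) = 938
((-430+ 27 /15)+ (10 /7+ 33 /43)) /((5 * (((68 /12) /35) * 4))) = -480852 /3655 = -131.56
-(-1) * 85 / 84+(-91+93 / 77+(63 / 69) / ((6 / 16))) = -262145 / 3036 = -86.35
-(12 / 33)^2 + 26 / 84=901 / 5082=0.18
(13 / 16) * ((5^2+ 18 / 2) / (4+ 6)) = 221 / 80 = 2.76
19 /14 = 1.36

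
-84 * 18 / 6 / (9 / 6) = -168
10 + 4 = 14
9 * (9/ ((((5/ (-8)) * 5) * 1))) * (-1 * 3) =1944/ 25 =77.76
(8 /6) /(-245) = -4 /735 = -0.01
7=7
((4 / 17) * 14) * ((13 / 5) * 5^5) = 455000 / 17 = 26764.71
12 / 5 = 2.40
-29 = -29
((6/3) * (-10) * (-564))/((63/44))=165440/21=7878.10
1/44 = 0.02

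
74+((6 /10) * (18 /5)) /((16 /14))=7589 /100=75.89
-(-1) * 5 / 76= 0.07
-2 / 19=-0.11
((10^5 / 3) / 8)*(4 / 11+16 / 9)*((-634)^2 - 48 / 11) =3586437159.47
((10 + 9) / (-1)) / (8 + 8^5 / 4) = -19 / 8200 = -0.00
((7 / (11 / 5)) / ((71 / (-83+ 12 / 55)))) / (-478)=31871 / 4106498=0.01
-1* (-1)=1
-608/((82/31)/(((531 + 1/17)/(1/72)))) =-6125750784/697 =-8788738.57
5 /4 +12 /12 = 9 /4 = 2.25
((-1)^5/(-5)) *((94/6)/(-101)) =-47/1515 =-0.03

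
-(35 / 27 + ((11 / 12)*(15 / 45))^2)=-1801 / 1296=-1.39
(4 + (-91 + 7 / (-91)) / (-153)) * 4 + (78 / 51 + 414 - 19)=825257 / 1989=414.91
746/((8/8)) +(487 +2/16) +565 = 14385/8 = 1798.12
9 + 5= 14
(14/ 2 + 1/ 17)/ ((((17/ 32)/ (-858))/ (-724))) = 2385377280/ 289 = 8253900.62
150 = 150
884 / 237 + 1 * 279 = 67007 / 237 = 282.73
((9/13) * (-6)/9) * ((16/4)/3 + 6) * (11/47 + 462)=-955900/611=-1564.48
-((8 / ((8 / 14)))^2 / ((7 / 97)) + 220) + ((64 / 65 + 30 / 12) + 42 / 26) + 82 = -28489 / 10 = -2848.90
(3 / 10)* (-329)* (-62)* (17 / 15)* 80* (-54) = -149802912 / 5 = -29960582.40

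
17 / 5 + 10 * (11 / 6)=326 / 15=21.73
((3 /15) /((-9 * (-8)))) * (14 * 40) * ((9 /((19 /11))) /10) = 77 /95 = 0.81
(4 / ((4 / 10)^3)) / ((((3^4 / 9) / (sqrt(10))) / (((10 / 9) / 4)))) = 625* sqrt(10) / 324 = 6.10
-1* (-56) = 56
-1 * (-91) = 91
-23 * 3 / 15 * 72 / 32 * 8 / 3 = -27.60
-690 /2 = -345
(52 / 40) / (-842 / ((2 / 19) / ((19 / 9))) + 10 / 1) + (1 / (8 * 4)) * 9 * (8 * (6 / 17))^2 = 984219867 / 438964990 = 2.24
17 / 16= 1.06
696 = 696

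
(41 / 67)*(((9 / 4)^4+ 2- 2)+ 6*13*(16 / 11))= 16058019 / 188672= 85.11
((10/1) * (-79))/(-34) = 395/17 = 23.24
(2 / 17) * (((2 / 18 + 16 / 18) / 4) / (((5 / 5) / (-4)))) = -2 / 17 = -0.12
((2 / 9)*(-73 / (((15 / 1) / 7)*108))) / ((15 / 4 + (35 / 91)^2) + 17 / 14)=-1209026 / 88176195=-0.01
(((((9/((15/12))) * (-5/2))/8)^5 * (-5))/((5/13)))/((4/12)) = 2302911/1024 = 2248.94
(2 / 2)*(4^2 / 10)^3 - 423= -52363 / 125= -418.90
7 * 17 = 119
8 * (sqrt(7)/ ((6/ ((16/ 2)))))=32 * sqrt(7)/ 3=28.22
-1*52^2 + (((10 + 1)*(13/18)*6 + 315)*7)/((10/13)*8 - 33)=-2930096/1047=-2798.56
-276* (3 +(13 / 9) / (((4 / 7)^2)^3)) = -12278.86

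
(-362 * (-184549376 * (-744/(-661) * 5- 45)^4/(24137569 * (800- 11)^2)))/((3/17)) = 60542.23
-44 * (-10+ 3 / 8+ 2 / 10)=4147 / 10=414.70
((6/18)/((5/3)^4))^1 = 27/625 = 0.04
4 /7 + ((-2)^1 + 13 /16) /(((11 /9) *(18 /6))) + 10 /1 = 12625 /1232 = 10.25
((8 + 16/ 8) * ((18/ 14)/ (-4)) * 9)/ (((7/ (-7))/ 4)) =810/ 7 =115.71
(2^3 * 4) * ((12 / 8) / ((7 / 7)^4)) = 48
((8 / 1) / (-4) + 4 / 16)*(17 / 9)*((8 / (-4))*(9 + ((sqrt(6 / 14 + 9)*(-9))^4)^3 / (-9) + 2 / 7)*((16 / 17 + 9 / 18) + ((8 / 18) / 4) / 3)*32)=-28157951187423933720953384 / 4084101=-6894528609215083985.67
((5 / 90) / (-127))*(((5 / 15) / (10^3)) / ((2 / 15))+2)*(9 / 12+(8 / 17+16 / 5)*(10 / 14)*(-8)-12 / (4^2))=6942 / 377825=0.02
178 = 178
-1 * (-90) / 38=45 / 19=2.37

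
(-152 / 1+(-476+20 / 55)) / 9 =-6904 / 99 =-69.74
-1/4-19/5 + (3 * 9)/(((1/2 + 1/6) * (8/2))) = 243/40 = 6.08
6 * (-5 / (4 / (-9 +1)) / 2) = 30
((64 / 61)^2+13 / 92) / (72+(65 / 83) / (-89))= 3140989335 / 182051815268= 0.02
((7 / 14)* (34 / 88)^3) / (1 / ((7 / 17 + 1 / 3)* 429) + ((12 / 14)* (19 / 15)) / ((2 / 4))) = 42472885 / 3202755776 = 0.01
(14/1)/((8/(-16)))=-28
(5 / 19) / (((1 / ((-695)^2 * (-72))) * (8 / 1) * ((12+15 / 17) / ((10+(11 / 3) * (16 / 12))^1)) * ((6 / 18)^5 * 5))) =-89126806950 / 1387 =-64258692.83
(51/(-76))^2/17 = 153/5776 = 0.03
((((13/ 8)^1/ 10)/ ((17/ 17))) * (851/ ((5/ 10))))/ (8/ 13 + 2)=105.75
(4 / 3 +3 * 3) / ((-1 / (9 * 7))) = -651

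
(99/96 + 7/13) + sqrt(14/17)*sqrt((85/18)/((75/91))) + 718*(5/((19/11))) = 7*sqrt(195)/45 + 16440247/7904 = 2082.16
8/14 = 4/7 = 0.57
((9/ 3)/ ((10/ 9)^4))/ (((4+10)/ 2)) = 19683/ 70000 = 0.28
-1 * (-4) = 4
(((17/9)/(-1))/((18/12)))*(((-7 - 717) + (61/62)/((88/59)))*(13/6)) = 96909605/49104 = 1973.56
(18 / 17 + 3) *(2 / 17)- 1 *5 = -1307 / 289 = -4.52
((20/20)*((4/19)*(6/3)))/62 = 0.01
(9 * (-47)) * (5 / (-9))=235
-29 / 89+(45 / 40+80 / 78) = 50671 / 27768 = 1.82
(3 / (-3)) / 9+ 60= 539 / 9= 59.89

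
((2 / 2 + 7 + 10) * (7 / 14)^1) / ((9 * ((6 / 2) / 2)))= 2 / 3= 0.67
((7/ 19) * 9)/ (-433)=-0.01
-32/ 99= -0.32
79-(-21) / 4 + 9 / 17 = 5765 / 68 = 84.78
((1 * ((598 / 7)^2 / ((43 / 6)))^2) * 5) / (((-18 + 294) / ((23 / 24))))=79925388010 / 4439449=18003.45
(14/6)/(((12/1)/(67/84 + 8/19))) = 1945/8208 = 0.24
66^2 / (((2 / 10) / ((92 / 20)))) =100188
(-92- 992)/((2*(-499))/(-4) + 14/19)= -41192/9509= -4.33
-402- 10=-412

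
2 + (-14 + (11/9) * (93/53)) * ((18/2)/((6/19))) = -335.88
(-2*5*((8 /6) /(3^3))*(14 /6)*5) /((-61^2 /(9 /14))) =100 /100467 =0.00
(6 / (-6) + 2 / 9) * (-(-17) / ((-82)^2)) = -119 / 60516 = -0.00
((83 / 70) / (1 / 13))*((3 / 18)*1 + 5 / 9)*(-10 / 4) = -27.83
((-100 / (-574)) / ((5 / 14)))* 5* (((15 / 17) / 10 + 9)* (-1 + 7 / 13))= -92700 / 9061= -10.23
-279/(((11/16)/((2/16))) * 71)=-558/781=-0.71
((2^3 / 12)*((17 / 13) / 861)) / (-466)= -17 / 7823907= -0.00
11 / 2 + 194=399 / 2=199.50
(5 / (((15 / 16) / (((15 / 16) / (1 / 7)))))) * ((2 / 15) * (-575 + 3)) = -8008 / 3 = -2669.33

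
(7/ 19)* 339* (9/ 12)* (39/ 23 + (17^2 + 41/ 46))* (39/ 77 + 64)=67754951307/ 38456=1761882.45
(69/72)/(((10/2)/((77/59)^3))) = 10500259/24645480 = 0.43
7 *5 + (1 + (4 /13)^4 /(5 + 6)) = 11310412 /314171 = 36.00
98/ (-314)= -49/ 157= -0.31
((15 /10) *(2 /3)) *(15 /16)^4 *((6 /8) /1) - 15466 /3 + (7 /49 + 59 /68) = -482315185553 /93585408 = -5153.74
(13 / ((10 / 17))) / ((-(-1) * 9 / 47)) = 10387 / 90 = 115.41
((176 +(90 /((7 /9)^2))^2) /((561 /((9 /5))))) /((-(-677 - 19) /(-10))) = -1.03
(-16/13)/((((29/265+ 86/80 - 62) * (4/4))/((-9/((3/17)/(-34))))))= 58817280/1676077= 35.09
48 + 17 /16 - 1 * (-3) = 833 /16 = 52.06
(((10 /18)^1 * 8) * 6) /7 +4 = 164 /21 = 7.81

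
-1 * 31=-31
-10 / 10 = -1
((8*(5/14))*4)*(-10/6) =-19.05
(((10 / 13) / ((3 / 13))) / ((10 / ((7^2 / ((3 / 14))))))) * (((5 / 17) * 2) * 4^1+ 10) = 48020 / 51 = 941.57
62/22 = 31/11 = 2.82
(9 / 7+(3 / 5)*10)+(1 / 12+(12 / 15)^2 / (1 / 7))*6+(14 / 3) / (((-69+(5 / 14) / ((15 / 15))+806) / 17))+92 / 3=709313677 / 10839150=65.44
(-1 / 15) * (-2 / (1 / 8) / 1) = 1.07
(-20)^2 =400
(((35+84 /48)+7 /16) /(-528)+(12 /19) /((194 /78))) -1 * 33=-510941833 /15569664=-32.82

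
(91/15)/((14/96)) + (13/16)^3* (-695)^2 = 5306881593/20480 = 259125.08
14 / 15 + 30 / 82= 799 / 615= 1.30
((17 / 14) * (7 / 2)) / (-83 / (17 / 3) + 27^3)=289 / 1337448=0.00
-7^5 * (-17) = 285719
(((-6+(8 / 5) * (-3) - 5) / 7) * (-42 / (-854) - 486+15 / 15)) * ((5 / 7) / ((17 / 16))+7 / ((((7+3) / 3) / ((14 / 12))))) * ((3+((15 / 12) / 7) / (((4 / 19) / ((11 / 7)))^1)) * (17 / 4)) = 4213756122189 / 66953600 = 62935.47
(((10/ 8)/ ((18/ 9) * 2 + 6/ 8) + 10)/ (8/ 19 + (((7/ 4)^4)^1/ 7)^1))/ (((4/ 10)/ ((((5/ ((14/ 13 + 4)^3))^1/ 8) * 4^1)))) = 5712200/ 20520027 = 0.28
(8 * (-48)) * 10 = -3840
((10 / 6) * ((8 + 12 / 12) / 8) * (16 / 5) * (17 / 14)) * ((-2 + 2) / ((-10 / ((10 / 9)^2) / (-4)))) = 0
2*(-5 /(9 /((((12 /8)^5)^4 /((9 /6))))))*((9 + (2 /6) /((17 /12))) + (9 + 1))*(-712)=18791830818945 /557056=33734186.18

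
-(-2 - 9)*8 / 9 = 88 / 9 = 9.78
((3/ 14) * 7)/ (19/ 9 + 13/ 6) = 27/ 77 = 0.35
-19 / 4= -4.75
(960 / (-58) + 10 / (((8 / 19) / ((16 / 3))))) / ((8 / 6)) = 82.59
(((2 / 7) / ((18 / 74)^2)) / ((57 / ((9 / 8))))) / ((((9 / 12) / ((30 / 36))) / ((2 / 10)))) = 1369 / 64638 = 0.02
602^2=362404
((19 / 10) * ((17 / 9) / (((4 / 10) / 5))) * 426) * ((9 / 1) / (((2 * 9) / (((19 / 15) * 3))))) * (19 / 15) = 8278813 / 180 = 45993.41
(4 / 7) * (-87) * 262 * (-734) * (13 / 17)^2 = 11310018096 / 2023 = 5590715.82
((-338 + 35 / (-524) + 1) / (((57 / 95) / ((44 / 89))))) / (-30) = 1942853 / 209862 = 9.26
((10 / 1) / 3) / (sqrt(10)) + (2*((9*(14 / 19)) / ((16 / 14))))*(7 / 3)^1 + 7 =sqrt(10) / 3 + 1295 / 38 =35.13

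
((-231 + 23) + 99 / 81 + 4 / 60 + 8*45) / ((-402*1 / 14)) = -5.34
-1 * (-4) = 4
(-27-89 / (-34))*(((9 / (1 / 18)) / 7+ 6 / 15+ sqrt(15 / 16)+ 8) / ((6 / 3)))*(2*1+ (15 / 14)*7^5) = -4120645638 / 595-29859751*sqrt(15) / 544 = -7138040.00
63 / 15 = 21 / 5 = 4.20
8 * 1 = 8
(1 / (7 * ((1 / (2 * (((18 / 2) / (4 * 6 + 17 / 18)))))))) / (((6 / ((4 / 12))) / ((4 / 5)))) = 72 / 15715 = 0.00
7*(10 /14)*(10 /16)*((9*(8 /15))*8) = 120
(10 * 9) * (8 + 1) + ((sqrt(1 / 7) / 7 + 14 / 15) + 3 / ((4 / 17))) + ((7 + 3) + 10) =sqrt(7) / 49 + 50621 / 60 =843.74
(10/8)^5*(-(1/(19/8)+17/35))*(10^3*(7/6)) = -15703125/4864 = -3228.44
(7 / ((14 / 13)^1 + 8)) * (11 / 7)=143 / 118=1.21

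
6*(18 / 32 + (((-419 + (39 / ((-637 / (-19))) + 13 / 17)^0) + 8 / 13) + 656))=1435.07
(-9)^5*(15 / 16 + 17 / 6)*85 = -302822955 / 16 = -18926434.69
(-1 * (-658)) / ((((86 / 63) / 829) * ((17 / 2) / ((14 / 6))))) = 80185854 / 731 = 109693.37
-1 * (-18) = 18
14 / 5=2.80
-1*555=-555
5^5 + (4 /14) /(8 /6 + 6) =240628 /77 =3125.04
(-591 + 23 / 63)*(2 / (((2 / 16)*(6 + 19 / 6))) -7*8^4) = 11735021888 / 693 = 16933653.52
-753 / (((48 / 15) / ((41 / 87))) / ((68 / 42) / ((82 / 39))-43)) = 1901325 / 406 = 4683.07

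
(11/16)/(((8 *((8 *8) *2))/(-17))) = -187/16384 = -0.01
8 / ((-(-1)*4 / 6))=12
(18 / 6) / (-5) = -3 / 5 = -0.60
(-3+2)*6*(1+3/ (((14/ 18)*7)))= -456/ 49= -9.31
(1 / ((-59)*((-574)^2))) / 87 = -1 / 1691200308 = -0.00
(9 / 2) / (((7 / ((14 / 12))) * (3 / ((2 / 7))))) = 1 / 14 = 0.07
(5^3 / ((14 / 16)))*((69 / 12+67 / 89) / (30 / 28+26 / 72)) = 20835000 / 32129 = 648.48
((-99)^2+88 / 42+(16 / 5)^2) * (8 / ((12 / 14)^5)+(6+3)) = 26331877111 / 102060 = 258003.89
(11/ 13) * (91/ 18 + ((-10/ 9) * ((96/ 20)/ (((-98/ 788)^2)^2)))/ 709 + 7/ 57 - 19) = -696031021260817/ 18171886419414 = -38.30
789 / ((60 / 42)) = 5523 / 10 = 552.30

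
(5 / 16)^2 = 0.10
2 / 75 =0.03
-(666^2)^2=-196741925136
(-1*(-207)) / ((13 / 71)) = 14697 / 13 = 1130.54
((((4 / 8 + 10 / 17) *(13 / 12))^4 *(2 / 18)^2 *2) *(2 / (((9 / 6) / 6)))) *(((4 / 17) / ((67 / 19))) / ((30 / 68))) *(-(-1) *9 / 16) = 1017030334099 / 31329916439040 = 0.03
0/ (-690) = 0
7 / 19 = 0.37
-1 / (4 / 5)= -5 / 4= -1.25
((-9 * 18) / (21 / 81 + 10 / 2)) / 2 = -2187 / 142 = -15.40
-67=-67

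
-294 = -294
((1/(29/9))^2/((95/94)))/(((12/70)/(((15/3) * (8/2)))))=177660/15979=11.12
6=6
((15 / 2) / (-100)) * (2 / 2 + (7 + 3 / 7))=-177 / 280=-0.63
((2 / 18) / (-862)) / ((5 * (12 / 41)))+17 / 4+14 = 8494969 / 465480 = 18.25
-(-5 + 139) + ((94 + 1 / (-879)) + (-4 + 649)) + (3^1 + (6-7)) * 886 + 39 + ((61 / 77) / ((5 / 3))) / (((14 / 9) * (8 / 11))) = 8326206673 / 3445680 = 2416.42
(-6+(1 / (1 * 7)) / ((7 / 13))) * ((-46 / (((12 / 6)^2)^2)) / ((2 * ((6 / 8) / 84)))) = 6463 / 7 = 923.29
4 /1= 4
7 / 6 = 1.17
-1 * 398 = -398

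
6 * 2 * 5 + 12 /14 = 60.86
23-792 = -769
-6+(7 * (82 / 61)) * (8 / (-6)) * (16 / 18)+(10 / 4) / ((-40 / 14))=-237529 / 13176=-18.03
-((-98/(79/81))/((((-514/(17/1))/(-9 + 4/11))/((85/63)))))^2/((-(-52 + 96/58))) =-433802446772625/14564267635588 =-29.79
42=42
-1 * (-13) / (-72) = -13 / 72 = -0.18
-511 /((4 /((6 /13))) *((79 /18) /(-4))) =53.74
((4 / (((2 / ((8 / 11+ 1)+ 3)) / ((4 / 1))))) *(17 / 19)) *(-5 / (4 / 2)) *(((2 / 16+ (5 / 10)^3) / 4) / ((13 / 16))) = -6.51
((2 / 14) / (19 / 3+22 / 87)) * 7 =29 / 191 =0.15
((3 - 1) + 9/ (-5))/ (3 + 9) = 1/ 60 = 0.02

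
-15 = -15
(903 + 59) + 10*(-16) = 802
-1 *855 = -855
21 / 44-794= -34915 / 44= -793.52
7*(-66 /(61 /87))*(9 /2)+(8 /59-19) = -10739400 /3599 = -2984.00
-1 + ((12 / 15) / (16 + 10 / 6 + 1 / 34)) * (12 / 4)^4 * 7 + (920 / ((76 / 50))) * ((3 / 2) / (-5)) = -1416439 / 9025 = -156.95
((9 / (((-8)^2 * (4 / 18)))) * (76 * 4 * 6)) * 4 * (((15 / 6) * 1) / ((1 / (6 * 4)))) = 277020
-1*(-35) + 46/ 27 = 991/ 27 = 36.70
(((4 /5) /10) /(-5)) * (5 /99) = -2 /2475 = -0.00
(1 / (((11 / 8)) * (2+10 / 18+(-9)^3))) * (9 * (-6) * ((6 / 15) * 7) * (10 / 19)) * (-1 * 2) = -15552 / 97603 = -0.16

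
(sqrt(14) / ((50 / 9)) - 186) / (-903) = 62 / 301 - 3 * sqrt(14) / 15050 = 0.21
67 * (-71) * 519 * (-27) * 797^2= 42342930941769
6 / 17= 0.35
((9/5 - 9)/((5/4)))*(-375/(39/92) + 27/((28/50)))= 438408/91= 4817.67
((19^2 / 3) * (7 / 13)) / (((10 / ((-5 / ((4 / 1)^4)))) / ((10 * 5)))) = -63175 / 9984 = -6.33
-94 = -94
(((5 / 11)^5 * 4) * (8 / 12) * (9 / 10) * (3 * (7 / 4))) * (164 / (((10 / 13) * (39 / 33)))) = 645750 / 14641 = 44.11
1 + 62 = 63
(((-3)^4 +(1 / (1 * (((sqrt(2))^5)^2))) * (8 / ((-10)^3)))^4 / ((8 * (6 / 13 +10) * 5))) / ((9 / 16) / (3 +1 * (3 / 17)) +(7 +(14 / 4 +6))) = 429773156581620333456039 / 69675520000000000000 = 6168.21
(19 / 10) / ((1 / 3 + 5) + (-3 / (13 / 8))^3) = -125229 / 63200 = -1.98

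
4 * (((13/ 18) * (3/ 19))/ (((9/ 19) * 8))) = 13/ 108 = 0.12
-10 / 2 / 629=-5 / 629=-0.01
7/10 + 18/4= 26/5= 5.20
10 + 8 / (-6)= 26 / 3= 8.67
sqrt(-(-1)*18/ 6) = sqrt(3) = 1.73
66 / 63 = 22 / 21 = 1.05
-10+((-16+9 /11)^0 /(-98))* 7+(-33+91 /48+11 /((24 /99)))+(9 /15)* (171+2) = 181439 /1680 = 108.00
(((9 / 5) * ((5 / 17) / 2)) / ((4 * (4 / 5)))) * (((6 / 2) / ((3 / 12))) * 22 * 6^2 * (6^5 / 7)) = 103926240 / 119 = 873329.75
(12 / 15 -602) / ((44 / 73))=-997.45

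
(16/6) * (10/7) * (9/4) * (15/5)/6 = 30/7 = 4.29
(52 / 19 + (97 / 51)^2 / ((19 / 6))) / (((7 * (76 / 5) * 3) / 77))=0.94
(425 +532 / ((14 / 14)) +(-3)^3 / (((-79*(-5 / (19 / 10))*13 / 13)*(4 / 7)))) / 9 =5039003 / 47400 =106.31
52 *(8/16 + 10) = 546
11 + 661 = 672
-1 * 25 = -25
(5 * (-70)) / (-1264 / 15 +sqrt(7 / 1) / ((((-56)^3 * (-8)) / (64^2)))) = 3858750 * sqrt(7) / 26852476447 +111531252000 / 26852476447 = 4.15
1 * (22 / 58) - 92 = -2657 / 29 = -91.62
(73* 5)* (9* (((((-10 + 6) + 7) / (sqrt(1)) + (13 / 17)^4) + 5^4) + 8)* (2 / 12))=58196969115 / 167042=348397.22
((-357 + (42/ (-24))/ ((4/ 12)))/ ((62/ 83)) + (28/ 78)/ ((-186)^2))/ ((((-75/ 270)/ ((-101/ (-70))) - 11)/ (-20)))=-660855725495/ 762622692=-866.56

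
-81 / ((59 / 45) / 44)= -160380 / 59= -2718.31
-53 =-53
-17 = -17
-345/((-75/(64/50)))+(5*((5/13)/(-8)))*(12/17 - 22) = 1216249/110500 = 11.01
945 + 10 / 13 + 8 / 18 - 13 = 109186 / 117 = 933.21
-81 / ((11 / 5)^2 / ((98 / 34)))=-99225 / 2057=-48.24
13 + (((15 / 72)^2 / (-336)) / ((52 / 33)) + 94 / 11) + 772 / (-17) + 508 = 303704123167 / 627314688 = 484.13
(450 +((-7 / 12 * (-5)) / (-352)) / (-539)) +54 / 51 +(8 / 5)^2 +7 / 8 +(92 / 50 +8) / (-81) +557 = 1258221649637 / 1244073600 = 1011.37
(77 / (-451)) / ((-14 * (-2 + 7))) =1 / 410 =0.00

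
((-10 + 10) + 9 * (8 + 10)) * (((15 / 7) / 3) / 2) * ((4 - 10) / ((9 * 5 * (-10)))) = 27 / 35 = 0.77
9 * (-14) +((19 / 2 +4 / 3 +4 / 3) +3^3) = -521 / 6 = -86.83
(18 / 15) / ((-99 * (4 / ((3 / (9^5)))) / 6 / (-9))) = 1 / 120285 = 0.00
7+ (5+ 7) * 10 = 127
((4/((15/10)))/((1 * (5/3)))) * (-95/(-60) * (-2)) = -76/15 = -5.07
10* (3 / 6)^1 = 5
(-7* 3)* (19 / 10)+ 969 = 929.10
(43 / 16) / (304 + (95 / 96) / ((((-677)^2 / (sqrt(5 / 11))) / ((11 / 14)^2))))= 3197994695969965129728 / 361745260492974657094619-1274722947960 * sqrt(55) / 361745260492974657094619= 0.01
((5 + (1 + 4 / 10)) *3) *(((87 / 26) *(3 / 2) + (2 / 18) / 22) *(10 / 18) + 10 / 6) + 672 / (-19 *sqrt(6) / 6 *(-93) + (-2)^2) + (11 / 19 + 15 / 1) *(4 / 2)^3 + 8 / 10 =395808 *sqrt(6) / 1040731 + 80553225989276 / 381734927145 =211.95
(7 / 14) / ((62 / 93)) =0.75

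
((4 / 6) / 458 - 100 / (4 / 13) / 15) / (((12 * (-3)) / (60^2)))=1488400 / 687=2166.52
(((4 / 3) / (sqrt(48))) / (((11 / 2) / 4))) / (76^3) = sqrt(3) / 5432328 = 0.00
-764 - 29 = -793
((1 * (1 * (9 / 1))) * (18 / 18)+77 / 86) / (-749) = -851 / 64414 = -0.01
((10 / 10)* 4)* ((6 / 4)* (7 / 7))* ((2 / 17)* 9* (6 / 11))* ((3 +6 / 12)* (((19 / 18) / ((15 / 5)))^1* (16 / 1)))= 12768 / 187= 68.28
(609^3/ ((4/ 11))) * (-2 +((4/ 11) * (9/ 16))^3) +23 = -38315771400583/ 30976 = -1236950264.74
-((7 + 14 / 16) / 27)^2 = -49 / 576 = -0.09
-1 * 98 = -98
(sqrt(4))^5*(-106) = -3392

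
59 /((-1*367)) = -59 /367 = -0.16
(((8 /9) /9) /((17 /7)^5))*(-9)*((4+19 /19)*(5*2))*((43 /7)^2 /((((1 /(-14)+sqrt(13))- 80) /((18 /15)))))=19888731520*sqrt(13) /5341898174103+1592519145280 /5341898174103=0.31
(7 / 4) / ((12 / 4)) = 7 / 12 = 0.58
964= 964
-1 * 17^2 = -289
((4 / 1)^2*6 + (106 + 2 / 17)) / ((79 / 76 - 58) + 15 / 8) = -522272 / 142341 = -3.67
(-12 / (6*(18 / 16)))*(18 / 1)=-32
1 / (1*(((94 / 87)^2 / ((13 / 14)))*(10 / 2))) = 98397 / 618520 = 0.16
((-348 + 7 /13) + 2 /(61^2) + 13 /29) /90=-48679535 /12625353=-3.86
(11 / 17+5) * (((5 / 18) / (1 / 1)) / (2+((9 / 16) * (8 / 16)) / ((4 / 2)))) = 5120 / 6987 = 0.73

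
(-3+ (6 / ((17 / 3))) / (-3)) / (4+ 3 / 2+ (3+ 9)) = -114 / 595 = -0.19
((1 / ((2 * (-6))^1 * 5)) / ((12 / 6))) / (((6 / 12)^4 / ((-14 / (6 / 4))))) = 56 / 45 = 1.24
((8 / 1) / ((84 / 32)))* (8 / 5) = 512 / 105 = 4.88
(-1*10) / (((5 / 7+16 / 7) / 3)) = -10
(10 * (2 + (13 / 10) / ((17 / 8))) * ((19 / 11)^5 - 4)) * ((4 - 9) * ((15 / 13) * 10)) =-46924695000 / 2737867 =-17139.14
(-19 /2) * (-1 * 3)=57 /2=28.50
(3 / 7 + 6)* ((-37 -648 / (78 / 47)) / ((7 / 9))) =-2250585 / 637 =-3533.10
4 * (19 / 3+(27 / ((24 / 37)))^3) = 288510.00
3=3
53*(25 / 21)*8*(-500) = -5300000 / 21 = -252380.95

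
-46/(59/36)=-1656/59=-28.07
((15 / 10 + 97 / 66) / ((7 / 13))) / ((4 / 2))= 91 / 33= 2.76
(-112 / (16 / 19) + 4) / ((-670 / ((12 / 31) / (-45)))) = -86 / 51925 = -0.00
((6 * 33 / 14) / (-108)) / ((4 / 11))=-121 / 336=-0.36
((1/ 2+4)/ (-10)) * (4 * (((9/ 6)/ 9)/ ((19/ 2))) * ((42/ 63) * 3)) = -0.06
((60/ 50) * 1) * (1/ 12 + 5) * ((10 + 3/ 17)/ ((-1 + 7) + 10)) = 10553/ 2720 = 3.88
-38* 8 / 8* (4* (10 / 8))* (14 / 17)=-2660 / 17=-156.47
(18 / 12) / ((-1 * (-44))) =3 / 88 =0.03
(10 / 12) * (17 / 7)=85 / 42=2.02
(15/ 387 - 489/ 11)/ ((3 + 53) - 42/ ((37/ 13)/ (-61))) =-1165981/ 25100691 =-0.05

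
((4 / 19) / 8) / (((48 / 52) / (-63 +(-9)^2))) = 39 / 76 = 0.51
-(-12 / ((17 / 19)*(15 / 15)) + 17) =-61 / 17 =-3.59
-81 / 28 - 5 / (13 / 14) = -3013 / 364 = -8.28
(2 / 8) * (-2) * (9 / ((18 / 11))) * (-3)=33 / 4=8.25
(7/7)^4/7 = 1/7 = 0.14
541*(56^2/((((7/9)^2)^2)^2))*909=1354818748124736/117649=11515769348.87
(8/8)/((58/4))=2/29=0.07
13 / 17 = 0.76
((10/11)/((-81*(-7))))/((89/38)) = 380/555093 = 0.00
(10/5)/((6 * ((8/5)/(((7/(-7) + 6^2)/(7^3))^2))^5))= 30517578125/7843898946120450146304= 0.00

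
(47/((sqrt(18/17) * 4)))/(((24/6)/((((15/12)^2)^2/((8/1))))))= 29375 * sqrt(34)/196608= 0.87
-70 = -70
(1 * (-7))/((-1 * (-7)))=-1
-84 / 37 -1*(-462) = 17010 / 37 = 459.73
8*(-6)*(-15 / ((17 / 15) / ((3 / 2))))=16200 / 17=952.94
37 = 37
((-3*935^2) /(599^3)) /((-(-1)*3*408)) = -51425 /5158123176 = -0.00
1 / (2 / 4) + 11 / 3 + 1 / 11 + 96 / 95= 21218 / 3135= 6.77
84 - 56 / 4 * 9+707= 665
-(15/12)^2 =-1.56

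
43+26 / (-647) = 27795 / 647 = 42.96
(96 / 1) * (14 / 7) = 192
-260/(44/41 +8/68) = -18122/83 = -218.34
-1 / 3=-0.33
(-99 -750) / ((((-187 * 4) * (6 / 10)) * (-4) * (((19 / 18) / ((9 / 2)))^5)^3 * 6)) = -220097378.15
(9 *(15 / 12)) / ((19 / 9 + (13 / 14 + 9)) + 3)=567 / 758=0.75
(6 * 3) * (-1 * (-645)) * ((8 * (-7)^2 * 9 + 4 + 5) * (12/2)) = 246387420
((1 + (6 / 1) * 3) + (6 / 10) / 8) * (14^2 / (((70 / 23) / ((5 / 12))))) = 122843 / 240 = 511.85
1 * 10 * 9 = 90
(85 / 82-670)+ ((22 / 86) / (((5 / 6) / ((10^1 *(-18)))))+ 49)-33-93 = -2825099 / 3526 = -801.22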